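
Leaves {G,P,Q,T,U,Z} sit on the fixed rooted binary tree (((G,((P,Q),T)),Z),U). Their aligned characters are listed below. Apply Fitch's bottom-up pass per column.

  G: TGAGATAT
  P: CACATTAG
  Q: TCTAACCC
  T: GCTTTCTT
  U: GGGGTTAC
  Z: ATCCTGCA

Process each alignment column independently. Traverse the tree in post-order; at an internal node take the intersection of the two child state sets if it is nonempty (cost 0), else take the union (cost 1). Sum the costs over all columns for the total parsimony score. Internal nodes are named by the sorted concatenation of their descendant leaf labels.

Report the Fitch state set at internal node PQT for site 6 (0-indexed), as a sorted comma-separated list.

A,C,T

site 0, node PQ: P={C} ∪ Q={T} → {C,T} (+1)
site 0, node PQT: PQ={C,T} ∪ T={G} → {C,G,T} (+1)
site 0, node GPQT: G={T} ∩ PQT={C,G,T} → {T} (+0)
site 0, node GPQTZ: GPQT={T} ∪ Z={A} → {A,T} (+1)
site 0, node GPQTUZ: GPQTZ={A,T} ∪ U={G} → {A,G,T} (+1)
site 1, node PQ: P={A} ∪ Q={C} → {A,C} (+1)
site 1, node PQT: PQ={A,C} ∩ T={C} → {C} (+0)
site 1, node GPQT: G={G} ∪ PQT={C} → {C,G} (+1)
site 1, node GPQTZ: GPQT={C,G} ∪ Z={T} → {C,G,T} (+1)
site 1, node GPQTUZ: GPQTZ={C,G,T} ∩ U={G} → {G} (+0)
site 2, node PQ: P={C} ∪ Q={T} → {C,T} (+1)
site 2, node PQT: PQ={C,T} ∩ T={T} → {T} (+0)
site 2, node GPQT: G={A} ∪ PQT={T} → {A,T} (+1)
site 2, node GPQTZ: GPQT={A,T} ∪ Z={C} → {A,C,T} (+1)
site 2, node GPQTUZ: GPQTZ={A,C,T} ∪ U={G} → {A,C,G,T} (+1)
site 3, node PQ: P={A} ∩ Q={A} → {A} (+0)
site 3, node PQT: PQ={A} ∪ T={T} → {A,T} (+1)
site 3, node GPQT: G={G} ∪ PQT={A,T} → {A,G,T} (+1)
site 3, node GPQTZ: GPQT={A,G,T} ∪ Z={C} → {A,C,G,T} (+1)
site 3, node GPQTUZ: GPQTZ={A,C,G,T} ∩ U={G} → {G} (+0)
site 4, node PQ: P={T} ∪ Q={A} → {A,T} (+1)
site 4, node PQT: PQ={A,T} ∩ T={T} → {T} (+0)
site 4, node GPQT: G={A} ∪ PQT={T} → {A,T} (+1)
site 4, node GPQTZ: GPQT={A,T} ∩ Z={T} → {T} (+0)
site 4, node GPQTUZ: GPQTZ={T} ∩ U={T} → {T} (+0)
site 5, node PQ: P={T} ∪ Q={C} → {C,T} (+1)
site 5, node PQT: PQ={C,T} ∩ T={C} → {C} (+0)
site 5, node GPQT: G={T} ∪ PQT={C} → {C,T} (+1)
site 5, node GPQTZ: GPQT={C,T} ∪ Z={G} → {C,G,T} (+1)
site 5, node GPQTUZ: GPQTZ={C,G,T} ∩ U={T} → {T} (+0)
site 6, node PQ: P={A} ∪ Q={C} → {A,C} (+1)
site 6, node PQT: PQ={A,C} ∪ T={T} → {A,C,T} (+1)
site 6, node GPQT: G={A} ∩ PQT={A,C,T} → {A} (+0)
site 6, node GPQTZ: GPQT={A} ∪ Z={C} → {A,C} (+1)
site 6, node GPQTUZ: GPQTZ={A,C} ∩ U={A} → {A} (+0)
site 7, node PQ: P={G} ∪ Q={C} → {C,G} (+1)
site 7, node PQT: PQ={C,G} ∪ T={T} → {C,G,T} (+1)
site 7, node GPQT: G={T} ∩ PQT={C,G,T} → {T} (+0)
site 7, node GPQTZ: GPQT={T} ∪ Z={A} → {A,T} (+1)
site 7, node GPQTUZ: GPQTZ={A,T} ∪ U={C} → {A,C,T} (+1)
per-site changes: [4, 3, 4, 3, 2, 3, 3, 4]; total = 26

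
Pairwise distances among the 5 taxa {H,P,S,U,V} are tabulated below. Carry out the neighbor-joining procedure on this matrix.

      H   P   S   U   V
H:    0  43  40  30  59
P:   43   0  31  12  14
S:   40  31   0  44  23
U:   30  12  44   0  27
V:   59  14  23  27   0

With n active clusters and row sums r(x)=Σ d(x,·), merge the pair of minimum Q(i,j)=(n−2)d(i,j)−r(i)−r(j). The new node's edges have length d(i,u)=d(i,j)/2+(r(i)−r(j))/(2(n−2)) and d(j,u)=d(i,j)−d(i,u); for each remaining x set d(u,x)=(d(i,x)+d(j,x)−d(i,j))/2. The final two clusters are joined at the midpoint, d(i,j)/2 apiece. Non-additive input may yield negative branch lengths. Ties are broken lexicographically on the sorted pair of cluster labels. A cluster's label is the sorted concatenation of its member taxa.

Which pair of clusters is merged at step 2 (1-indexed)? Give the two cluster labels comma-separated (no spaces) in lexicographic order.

HU,P

1. join H+U (d=30, Q=-195) ⇒ HU; edges |H|=149/6, |U|=31/6
  updated: d(HU,P)=25/2, d(HU,S)=27, d(HU,V)=28
2. join HU+P (d=25/2, Q=-100) ⇒ HPU; edges |HU|=35/4, |P|=15/4
  updated: d(HPU,S)=91/4, d(HPU,V)=59/4
3. join HPU+S (d=91/4, Q=-121/2) ⇒ HPSU; edges |HPU|=29/4, |S|=31/2
  updated: d(HPSU,V)=15/2
4. join HPSU+V (d=15/2) ⇒ HPSUV; edges |HPSU|=15/4, |V|=15/4
final tree: ((((H:149/6,U:31/6):35/4,P:15/4):29/4,S:31/2):15/4,V:15/4)
total length: 291/4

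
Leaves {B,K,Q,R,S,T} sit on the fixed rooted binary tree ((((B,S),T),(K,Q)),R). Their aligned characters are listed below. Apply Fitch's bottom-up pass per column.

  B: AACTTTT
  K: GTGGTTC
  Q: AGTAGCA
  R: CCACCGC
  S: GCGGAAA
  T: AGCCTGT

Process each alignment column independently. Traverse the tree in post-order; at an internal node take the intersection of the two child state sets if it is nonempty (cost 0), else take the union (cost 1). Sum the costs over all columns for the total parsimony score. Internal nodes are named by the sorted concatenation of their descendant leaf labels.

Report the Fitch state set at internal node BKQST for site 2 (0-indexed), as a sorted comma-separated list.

[col 0] BS: children B:{A}, S:{G} ∪→ {A,G}; cost 1
[col 0] BST: children BS:{A,G}, T:{A} ∩→ {A}; cost 0
[col 0] KQ: children K:{G}, Q:{A} ∪→ {A,G}; cost 1
[col 0] BKQST: children BST:{A}, KQ:{A,G} ∩→ {A}; cost 0
[col 0] BKQRST: children BKQST:{A}, R:{C} ∪→ {A,C}; cost 1
[col 1] BS: children B:{A}, S:{C} ∪→ {A,C}; cost 1
[col 1] BST: children BS:{A,C}, T:{G} ∪→ {A,C,G}; cost 1
[col 1] KQ: children K:{T}, Q:{G} ∪→ {G,T}; cost 1
[col 1] BKQST: children BST:{A,C,G}, KQ:{G,T} ∩→ {G}; cost 0
[col 1] BKQRST: children BKQST:{G}, R:{C} ∪→ {C,G}; cost 1
[col 2] BS: children B:{C}, S:{G} ∪→ {C,G}; cost 1
[col 2] BST: children BS:{C,G}, T:{C} ∩→ {C}; cost 0
[col 2] KQ: children K:{G}, Q:{T} ∪→ {G,T}; cost 1
[col 2] BKQST: children BST:{C}, KQ:{G,T} ∪→ {C,G,T}; cost 1
[col 2] BKQRST: children BKQST:{C,G,T}, R:{A} ∪→ {A,C,G,T}; cost 1
[col 3] BS: children B:{T}, S:{G} ∪→ {G,T}; cost 1
[col 3] BST: children BS:{G,T}, T:{C} ∪→ {C,G,T}; cost 1
[col 3] KQ: children K:{G}, Q:{A} ∪→ {A,G}; cost 1
[col 3] BKQST: children BST:{C,G,T}, KQ:{A,G} ∩→ {G}; cost 0
[col 3] BKQRST: children BKQST:{G}, R:{C} ∪→ {C,G}; cost 1
[col 4] BS: children B:{T}, S:{A} ∪→ {A,T}; cost 1
[col 4] BST: children BS:{A,T}, T:{T} ∩→ {T}; cost 0
[col 4] KQ: children K:{T}, Q:{G} ∪→ {G,T}; cost 1
[col 4] BKQST: children BST:{T}, KQ:{G,T} ∩→ {T}; cost 0
[col 4] BKQRST: children BKQST:{T}, R:{C} ∪→ {C,T}; cost 1
[col 5] BS: children B:{T}, S:{A} ∪→ {A,T}; cost 1
[col 5] BST: children BS:{A,T}, T:{G} ∪→ {A,G,T}; cost 1
[col 5] KQ: children K:{T}, Q:{C} ∪→ {C,T}; cost 1
[col 5] BKQST: children BST:{A,G,T}, KQ:{C,T} ∩→ {T}; cost 0
[col 5] BKQRST: children BKQST:{T}, R:{G} ∪→ {G,T}; cost 1
[col 6] BS: children B:{T}, S:{A} ∪→ {A,T}; cost 1
[col 6] BST: children BS:{A,T}, T:{T} ∩→ {T}; cost 0
[col 6] KQ: children K:{C}, Q:{A} ∪→ {A,C}; cost 1
[col 6] BKQST: children BST:{T}, KQ:{A,C} ∪→ {A,C,T}; cost 1
[col 6] BKQRST: children BKQST:{A,C,T}, R:{C} ∩→ {C}; cost 0
per-site changes: [3, 4, 4, 4, 3, 4, 3]; total = 25

C,G,T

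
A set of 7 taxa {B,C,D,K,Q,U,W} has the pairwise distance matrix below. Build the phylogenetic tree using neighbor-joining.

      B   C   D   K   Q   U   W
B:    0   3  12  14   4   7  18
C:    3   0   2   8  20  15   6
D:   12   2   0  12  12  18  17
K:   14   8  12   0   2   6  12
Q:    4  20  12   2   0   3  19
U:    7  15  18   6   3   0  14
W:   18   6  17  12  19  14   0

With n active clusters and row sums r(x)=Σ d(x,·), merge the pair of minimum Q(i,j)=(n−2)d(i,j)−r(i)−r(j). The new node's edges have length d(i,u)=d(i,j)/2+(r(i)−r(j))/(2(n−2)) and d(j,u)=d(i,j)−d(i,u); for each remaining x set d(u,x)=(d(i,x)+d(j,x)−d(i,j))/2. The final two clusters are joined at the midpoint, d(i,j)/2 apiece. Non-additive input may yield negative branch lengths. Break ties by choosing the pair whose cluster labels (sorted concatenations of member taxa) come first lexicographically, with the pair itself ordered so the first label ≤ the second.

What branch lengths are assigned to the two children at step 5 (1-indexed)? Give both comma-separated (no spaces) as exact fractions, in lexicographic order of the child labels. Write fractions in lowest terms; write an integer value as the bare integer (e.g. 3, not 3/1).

step 1: merge (C,D) at d=2, Q=-117; branch lengths C→-9/10, D→29/10; new cluster CD
  updated: d(B,CD)=13/2, d(CD,K)=9, d(CD,Q)=15, d(CD,U)=31/2, d(CD,W)=21/2
step 2: merge (CD,W) at d=21/2, Q=-88; branch lengths CD→25/8, W→59/8; new cluster CDW
  updated: d(B,CDW)=7, d(CDW,K)=21/4, d(CDW,Q)=47/4, d(CDW,U)=19/2
step 3: merge (CDW,K) at d=21/4, Q=-45; branch lengths CDW→11/3, K→19/12; new cluster CDKW
  updated: d(B,CDKW)=63/8, d(CDKW,Q)=17/4, d(CDKW,U)=41/8
step 4: merge (B,Q) at d=4, Q=-177/8; branch lengths B→125/32, Q→3/32; new cluster BQ
  updated: d(BQ,CDKW)=65/16, d(BQ,U)=3
step 5: merge (BQ,CDKW) at d=65/16, Q=-195/16; branch lengths BQ→31/32, CDKW→99/32; new cluster BCDKQW
  updated: d(BCDKQW,U)=65/32
step 6: merge (BCDKQW,U) at d=65/32; branch lengths BCDKQW→65/64, U→65/64; new cluster BCDKQUW
final tree: (((B:125/32,Q:3/32):31/32,(((C:-9/10,D:29/10):25/8,W:59/8):11/3,K:19/12):99/32):65/64,U:65/64)
total length: 891/32

31/32,99/32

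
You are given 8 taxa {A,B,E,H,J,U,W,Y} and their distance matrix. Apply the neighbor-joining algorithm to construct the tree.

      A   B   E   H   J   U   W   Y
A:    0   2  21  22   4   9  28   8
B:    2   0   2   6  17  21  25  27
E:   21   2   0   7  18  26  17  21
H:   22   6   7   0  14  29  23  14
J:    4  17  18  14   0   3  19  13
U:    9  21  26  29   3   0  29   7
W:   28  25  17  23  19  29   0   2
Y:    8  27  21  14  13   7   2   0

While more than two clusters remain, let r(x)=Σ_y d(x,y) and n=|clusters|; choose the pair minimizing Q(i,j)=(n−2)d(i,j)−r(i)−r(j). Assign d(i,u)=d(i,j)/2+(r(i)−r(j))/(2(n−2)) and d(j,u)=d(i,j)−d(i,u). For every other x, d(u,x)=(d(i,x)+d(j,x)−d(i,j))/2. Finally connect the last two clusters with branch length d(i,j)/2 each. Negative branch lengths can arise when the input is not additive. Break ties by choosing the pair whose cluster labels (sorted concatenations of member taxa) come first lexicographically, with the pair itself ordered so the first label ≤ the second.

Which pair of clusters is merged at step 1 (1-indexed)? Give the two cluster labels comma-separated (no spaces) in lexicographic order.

W,Y

step 1: merge (W,Y) at d=2, Q=-223; branch lengths W→21/4, Y→-13/4; new cluster WY
  updated: d(A,WY)=17, d(B,WY)=25, d(E,WY)=18, d(H,WY)=35/2, d(J,WY)=15, d(U,WY)=17
step 2: merge (J,U) at d=3, Q=-161; branch lengths J→-19/10, U→49/10; new cluster JU
  updated: d(A,JU)=5, d(B,JU)=35/2, d(E,JU)=41/2, d(H,JU)=20, d(JU,WY)=29/2
step 3: merge (A,JU) at d=5, Q=-249/2; branch lengths A→19/16, JU→61/16; new cluster AJU
  updated: d(AJU,B)=29/4, d(AJU,E)=73/4, d(AJU,H)=37/2, d(AJU,WY)=53/4
step 4: merge (AJU,WY) at d=53/4, Q=-365/4; branch lengths AJU→31/8, WY→75/8; new cluster AJUWY
  updated: d(AJUWY,B)=19/2, d(AJUWY,E)=23/2, d(AJUWY,H)=91/8
step 5: merge (AJUWY,H) at d=91/8, Q=-34; branch lengths AJUWY→123/16, H→59/16; new cluster AHJUWY
  updated: d(AHJUWY,B)=33/16, d(AHJUWY,E)=57/16
step 6: merge (AHJUWY,B) at d=33/16, Q=-61/8; branch lengths AHJUWY→29/16, B→1/4; new cluster ABHJUWY
  updated: d(ABHJUWY,E)=7/4
step 7: merge (ABHJUWY,E) at d=7/4; branch lengths ABHJUWY→7/8, E→7/8; new cluster ABEHJUWY
final tree: (((((A:19/16,(J:-19/10,U:49/10):61/16):31/8,(W:21/4,Y:-13/4):75/8):123/16,H:59/16):29/16,B:1/4):7/8,E:7/8)
total length: 615/16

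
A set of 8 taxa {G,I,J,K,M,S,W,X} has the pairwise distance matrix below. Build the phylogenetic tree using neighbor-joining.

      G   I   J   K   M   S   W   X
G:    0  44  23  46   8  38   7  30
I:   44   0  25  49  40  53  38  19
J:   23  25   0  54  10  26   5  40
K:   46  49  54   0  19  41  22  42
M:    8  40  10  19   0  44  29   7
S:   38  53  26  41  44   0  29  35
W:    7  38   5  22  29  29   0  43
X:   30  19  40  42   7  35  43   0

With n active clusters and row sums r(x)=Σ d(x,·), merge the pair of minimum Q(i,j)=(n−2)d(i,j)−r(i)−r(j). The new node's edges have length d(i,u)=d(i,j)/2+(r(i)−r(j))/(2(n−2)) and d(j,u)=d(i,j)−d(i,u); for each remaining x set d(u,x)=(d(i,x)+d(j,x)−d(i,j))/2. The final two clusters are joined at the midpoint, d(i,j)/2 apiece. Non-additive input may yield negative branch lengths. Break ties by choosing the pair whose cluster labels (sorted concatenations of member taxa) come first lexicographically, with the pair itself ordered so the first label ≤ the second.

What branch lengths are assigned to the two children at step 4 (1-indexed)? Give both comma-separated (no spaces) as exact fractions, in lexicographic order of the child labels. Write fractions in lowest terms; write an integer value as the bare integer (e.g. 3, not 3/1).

47/6,-5/6

step 1: merge (I,X) at d=19, Q=-370; branch lengths I→83/6, X→31/6; new cluster IX
  updated: d(G,IX)=55/2, d(IX,J)=23, d(IX,K)=36, d(IX,M)=14, d(IX,S)=69/2, d(IX,W)=31
step 2: merge (K,M) at d=19, Q=-247; branch lengths K→189/10, M→1/10; new cluster KM
  updated: d(G,KM)=35/2, d(IX,KM)=31/2, d(J,KM)=45/2, d(KM,S)=33, d(KM,W)=16
step 3: merge (IX,KM) at d=31/2, Q=-174; branch lengths IX→89/8, KM→35/8; new cluster IKMX
  updated: d(G,IKMX)=59/4, d(IKMX,J)=15, d(IKMX,S)=26, d(IKMX,W)=63/4
step 4: merge (G,W) at d=7, Q=-237/2; branch lengths G→47/6, W→-5/6; new cluster GW
  updated: d(GW,IKMX)=47/4, d(GW,J)=21/2, d(GW,S)=30
step 5: merge (GW,J) at d=21/2, Q=-331/4; branch lengths GW→87/16, J→81/16; new cluster GJW
  updated: d(GJW,IKMX)=65/8, d(GJW,S)=91/4
step 6: merge (GJW,IKMX) at d=65/8, Q=-455/8; branch lengths GJW→39/16, IKMX→91/16; new cluster GIJKMWX
  updated: d(GIJKMWX,S)=325/16
step 7: merge (GIJKMWX,S) at d=325/16; branch lengths GIJKMWX→325/32, S→325/32; new cluster GIJKMSWX
final tree: ((((G:47/6,W:-5/6):87/16,J:81/16):39/16,((I:83/6,X:31/6):89/8,(K:189/10,M:1/10):35/8):91/16):325/32,S:325/32)
total length: 1591/16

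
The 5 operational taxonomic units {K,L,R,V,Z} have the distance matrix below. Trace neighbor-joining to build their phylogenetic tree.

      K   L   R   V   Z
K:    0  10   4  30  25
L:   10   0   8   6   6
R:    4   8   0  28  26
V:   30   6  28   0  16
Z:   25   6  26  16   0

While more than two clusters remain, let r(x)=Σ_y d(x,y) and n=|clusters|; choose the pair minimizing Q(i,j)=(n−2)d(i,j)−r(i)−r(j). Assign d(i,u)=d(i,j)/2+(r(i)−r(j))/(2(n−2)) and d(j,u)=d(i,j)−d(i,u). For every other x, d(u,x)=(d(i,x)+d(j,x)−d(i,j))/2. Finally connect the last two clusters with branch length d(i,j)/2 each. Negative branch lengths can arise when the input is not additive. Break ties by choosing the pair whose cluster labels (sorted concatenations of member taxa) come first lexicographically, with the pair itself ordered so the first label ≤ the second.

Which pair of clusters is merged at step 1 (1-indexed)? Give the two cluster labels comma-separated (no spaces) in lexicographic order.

1. join K+R (d=4, Q=-123) ⇒ KR; edges |K|=5/2, |R|=3/2
  updated: d(KR,L)=7, d(KR,V)=27, d(KR,Z)=47/2
2. join KR+L (d=7, Q=-125/2) ⇒ KLR; edges |KR|=105/8, |L|=-49/8
  updated: d(KLR,V)=13, d(KLR,Z)=45/4
3. join KLR+V (d=13, Q=-161/4) ⇒ KLRV; edges |KLR|=33/8, |V|=71/8
  updated: d(KLRV,Z)=57/8
4. join KLRV+Z (d=57/8) ⇒ KLRVZ; edges |KLRV|=57/16, |Z|=57/16
final tree: ((((K:5/2,R:3/2):105/8,L:-49/8):33/8,V:71/8):57/16,Z:57/16)
total length: 249/8

K,R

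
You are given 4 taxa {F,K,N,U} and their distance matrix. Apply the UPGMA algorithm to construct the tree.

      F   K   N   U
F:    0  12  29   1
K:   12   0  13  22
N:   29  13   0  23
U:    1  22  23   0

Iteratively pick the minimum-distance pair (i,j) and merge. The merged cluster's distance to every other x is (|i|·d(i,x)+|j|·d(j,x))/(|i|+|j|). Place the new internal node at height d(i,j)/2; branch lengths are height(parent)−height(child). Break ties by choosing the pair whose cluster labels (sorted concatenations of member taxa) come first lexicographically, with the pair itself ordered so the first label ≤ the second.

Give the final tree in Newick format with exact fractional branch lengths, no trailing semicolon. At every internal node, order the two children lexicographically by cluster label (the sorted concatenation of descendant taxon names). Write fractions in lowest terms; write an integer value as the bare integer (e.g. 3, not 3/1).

step 1: merge (F,U) at d=1; branch lengths F→1/2, U→1/2; new cluster FU
  updated: d(FU,K)=17, d(FU,N)=26
step 2: merge (K,N) at d=13; branch lengths K→13/2, N→13/2; new cluster KN
  updated: d(FU,KN)=43/2
step 3: merge (FU,KN) at d=43/2; branch lengths FU→41/4, KN→17/4; new cluster FKNU
final tree: ((F:1/2,U:1/2):41/4,(K:13/2,N:13/2):17/4)
total length: 57/2

((F:1/2,U:1/2):41/4,(K:13/2,N:13/2):17/4)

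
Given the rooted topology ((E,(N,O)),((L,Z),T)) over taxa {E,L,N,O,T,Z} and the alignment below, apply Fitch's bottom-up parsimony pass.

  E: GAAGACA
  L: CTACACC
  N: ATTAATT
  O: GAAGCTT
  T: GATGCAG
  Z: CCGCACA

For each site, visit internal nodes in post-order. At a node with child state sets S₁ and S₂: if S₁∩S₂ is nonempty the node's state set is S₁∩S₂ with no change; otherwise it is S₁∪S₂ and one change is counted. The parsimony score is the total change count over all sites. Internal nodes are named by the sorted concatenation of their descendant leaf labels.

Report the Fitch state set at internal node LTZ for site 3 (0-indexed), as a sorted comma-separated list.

C,G

[col 0] NO: children N:{A}, O:{G} ∪→ {A,G}; cost 1
[col 0] ENO: children E:{G}, NO:{A,G} ∩→ {G}; cost 0
[col 0] LZ: children L:{C}, Z:{C} ∩→ {C}; cost 0
[col 0] LTZ: children LZ:{C}, T:{G} ∪→ {C,G}; cost 1
[col 0] ELNOTZ: children ENO:{G}, LTZ:{C,G} ∩→ {G}; cost 0
[col 1] NO: children N:{T}, O:{A} ∪→ {A,T}; cost 1
[col 1] ENO: children E:{A}, NO:{A,T} ∩→ {A}; cost 0
[col 1] LZ: children L:{T}, Z:{C} ∪→ {C,T}; cost 1
[col 1] LTZ: children LZ:{C,T}, T:{A} ∪→ {A,C,T}; cost 1
[col 1] ELNOTZ: children ENO:{A}, LTZ:{A,C,T} ∩→ {A}; cost 0
[col 2] NO: children N:{T}, O:{A} ∪→ {A,T}; cost 1
[col 2] ENO: children E:{A}, NO:{A,T} ∩→ {A}; cost 0
[col 2] LZ: children L:{A}, Z:{G} ∪→ {A,G}; cost 1
[col 2] LTZ: children LZ:{A,G}, T:{T} ∪→ {A,G,T}; cost 1
[col 2] ELNOTZ: children ENO:{A}, LTZ:{A,G,T} ∩→ {A}; cost 0
[col 3] NO: children N:{A}, O:{G} ∪→ {A,G}; cost 1
[col 3] ENO: children E:{G}, NO:{A,G} ∩→ {G}; cost 0
[col 3] LZ: children L:{C}, Z:{C} ∩→ {C}; cost 0
[col 3] LTZ: children LZ:{C}, T:{G} ∪→ {C,G}; cost 1
[col 3] ELNOTZ: children ENO:{G}, LTZ:{C,G} ∩→ {G}; cost 0
[col 4] NO: children N:{A}, O:{C} ∪→ {A,C}; cost 1
[col 4] ENO: children E:{A}, NO:{A,C} ∩→ {A}; cost 0
[col 4] LZ: children L:{A}, Z:{A} ∩→ {A}; cost 0
[col 4] LTZ: children LZ:{A}, T:{C} ∪→ {A,C}; cost 1
[col 4] ELNOTZ: children ENO:{A}, LTZ:{A,C} ∩→ {A}; cost 0
[col 5] NO: children N:{T}, O:{T} ∩→ {T}; cost 0
[col 5] ENO: children E:{C}, NO:{T} ∪→ {C,T}; cost 1
[col 5] LZ: children L:{C}, Z:{C} ∩→ {C}; cost 0
[col 5] LTZ: children LZ:{C}, T:{A} ∪→ {A,C}; cost 1
[col 5] ELNOTZ: children ENO:{C,T}, LTZ:{A,C} ∩→ {C}; cost 0
[col 6] NO: children N:{T}, O:{T} ∩→ {T}; cost 0
[col 6] ENO: children E:{A}, NO:{T} ∪→ {A,T}; cost 1
[col 6] LZ: children L:{C}, Z:{A} ∪→ {A,C}; cost 1
[col 6] LTZ: children LZ:{A,C}, T:{G} ∪→ {A,C,G}; cost 1
[col 6] ELNOTZ: children ENO:{A,T}, LTZ:{A,C,G} ∩→ {A}; cost 0
per-site changes: [2, 3, 3, 2, 2, 2, 3]; total = 17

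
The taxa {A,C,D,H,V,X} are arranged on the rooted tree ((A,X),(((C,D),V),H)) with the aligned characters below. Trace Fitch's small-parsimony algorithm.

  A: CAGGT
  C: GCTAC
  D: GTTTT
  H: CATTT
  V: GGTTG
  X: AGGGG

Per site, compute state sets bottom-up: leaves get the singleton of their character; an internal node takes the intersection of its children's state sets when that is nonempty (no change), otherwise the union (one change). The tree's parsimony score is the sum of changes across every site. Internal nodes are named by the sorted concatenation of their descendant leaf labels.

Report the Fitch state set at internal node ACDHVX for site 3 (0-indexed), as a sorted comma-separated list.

G,T

site 0, node AX: A={C} ∪ X={A} → {A,C} (+1)
site 0, node CD: C={G} ∩ D={G} → {G} (+0)
site 0, node CDV: CD={G} ∩ V={G} → {G} (+0)
site 0, node CDHV: CDV={G} ∪ H={C} → {C,G} (+1)
site 0, node ACDHVX: AX={A,C} ∩ CDHV={C,G} → {C} (+0)
site 1, node AX: A={A} ∪ X={G} → {A,G} (+1)
site 1, node CD: C={C} ∪ D={T} → {C,T} (+1)
site 1, node CDV: CD={C,T} ∪ V={G} → {C,G,T} (+1)
site 1, node CDHV: CDV={C,G,T} ∪ H={A} → {A,C,G,T} (+1)
site 1, node ACDHVX: AX={A,G} ∩ CDHV={A,C,G,T} → {A,G} (+0)
site 2, node AX: A={G} ∩ X={G} → {G} (+0)
site 2, node CD: C={T} ∩ D={T} → {T} (+0)
site 2, node CDV: CD={T} ∩ V={T} → {T} (+0)
site 2, node CDHV: CDV={T} ∩ H={T} → {T} (+0)
site 2, node ACDHVX: AX={G} ∪ CDHV={T} → {G,T} (+1)
site 3, node AX: A={G} ∩ X={G} → {G} (+0)
site 3, node CD: C={A} ∪ D={T} → {A,T} (+1)
site 3, node CDV: CD={A,T} ∩ V={T} → {T} (+0)
site 3, node CDHV: CDV={T} ∩ H={T} → {T} (+0)
site 3, node ACDHVX: AX={G} ∪ CDHV={T} → {G,T} (+1)
site 4, node AX: A={T} ∪ X={G} → {G,T} (+1)
site 4, node CD: C={C} ∪ D={T} → {C,T} (+1)
site 4, node CDV: CD={C,T} ∪ V={G} → {C,G,T} (+1)
site 4, node CDHV: CDV={C,G,T} ∩ H={T} → {T} (+0)
site 4, node ACDHVX: AX={G,T} ∩ CDHV={T} → {T} (+0)
per-site changes: [2, 4, 1, 2, 3]; total = 12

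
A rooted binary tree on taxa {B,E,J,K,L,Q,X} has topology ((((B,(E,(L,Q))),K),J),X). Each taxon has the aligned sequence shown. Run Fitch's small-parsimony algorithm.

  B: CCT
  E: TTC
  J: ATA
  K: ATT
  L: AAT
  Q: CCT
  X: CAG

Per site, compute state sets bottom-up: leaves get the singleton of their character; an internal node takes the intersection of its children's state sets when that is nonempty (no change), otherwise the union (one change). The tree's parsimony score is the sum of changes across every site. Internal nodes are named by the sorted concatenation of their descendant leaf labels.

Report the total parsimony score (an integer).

[col 0] LQ: children L:{A}, Q:{C} ∪→ {A,C}; cost 1
[col 0] ELQ: children E:{T}, LQ:{A,C} ∪→ {A,C,T}; cost 1
[col 0] BELQ: children B:{C}, ELQ:{A,C,T} ∩→ {C}; cost 0
[col 0] BEKLQ: children BELQ:{C}, K:{A} ∪→ {A,C}; cost 1
[col 0] BEJKLQ: children BEKLQ:{A,C}, J:{A} ∩→ {A}; cost 0
[col 0] BEJKLQX: children BEJKLQ:{A}, X:{C} ∪→ {A,C}; cost 1
[col 1] LQ: children L:{A}, Q:{C} ∪→ {A,C}; cost 1
[col 1] ELQ: children E:{T}, LQ:{A,C} ∪→ {A,C,T}; cost 1
[col 1] BELQ: children B:{C}, ELQ:{A,C,T} ∩→ {C}; cost 0
[col 1] BEKLQ: children BELQ:{C}, K:{T} ∪→ {C,T}; cost 1
[col 1] BEJKLQ: children BEKLQ:{C,T}, J:{T} ∩→ {T}; cost 0
[col 1] BEJKLQX: children BEJKLQ:{T}, X:{A} ∪→ {A,T}; cost 1
[col 2] LQ: children L:{T}, Q:{T} ∩→ {T}; cost 0
[col 2] ELQ: children E:{C}, LQ:{T} ∪→ {C,T}; cost 1
[col 2] BELQ: children B:{T}, ELQ:{C,T} ∩→ {T}; cost 0
[col 2] BEKLQ: children BELQ:{T}, K:{T} ∩→ {T}; cost 0
[col 2] BEJKLQ: children BEKLQ:{T}, J:{A} ∪→ {A,T}; cost 1
[col 2] BEJKLQX: children BEJKLQ:{A,T}, X:{G} ∪→ {A,G,T}; cost 1
per-site changes: [4, 4, 3]; total = 11

11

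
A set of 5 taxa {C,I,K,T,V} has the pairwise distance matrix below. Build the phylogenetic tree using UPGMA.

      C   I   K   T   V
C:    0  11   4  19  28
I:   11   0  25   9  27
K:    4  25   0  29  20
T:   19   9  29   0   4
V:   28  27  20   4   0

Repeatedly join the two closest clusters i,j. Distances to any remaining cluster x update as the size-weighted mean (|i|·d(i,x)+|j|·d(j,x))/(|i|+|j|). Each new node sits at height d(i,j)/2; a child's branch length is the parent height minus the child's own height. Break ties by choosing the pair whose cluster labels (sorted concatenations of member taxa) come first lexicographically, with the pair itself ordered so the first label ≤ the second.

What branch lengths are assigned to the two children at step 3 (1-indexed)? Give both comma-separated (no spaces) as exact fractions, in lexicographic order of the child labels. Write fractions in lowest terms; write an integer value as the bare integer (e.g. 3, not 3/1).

iteration 1: select C,K (d=4); attach at lengths (2, 2); label the merged cluster CK
  updated: d(CK,I)=18, d(CK,T)=24, d(CK,V)=24
iteration 2: select T,V (d=4); attach at lengths (2, 2); label the merged cluster TV
  updated: d(CK,TV)=24, d(I,TV)=18
iteration 3: select CK,I (d=18); attach at lengths (7, 9); label the merged cluster CIK
  updated: d(CIK,TV)=22
iteration 4: select CIK,TV (d=22); attach at lengths (2, 9); label the merged cluster CIKTV
final tree: (((C:2,K:2):7,I:9):2,(T:2,V:2):9)
total length: 35

7,9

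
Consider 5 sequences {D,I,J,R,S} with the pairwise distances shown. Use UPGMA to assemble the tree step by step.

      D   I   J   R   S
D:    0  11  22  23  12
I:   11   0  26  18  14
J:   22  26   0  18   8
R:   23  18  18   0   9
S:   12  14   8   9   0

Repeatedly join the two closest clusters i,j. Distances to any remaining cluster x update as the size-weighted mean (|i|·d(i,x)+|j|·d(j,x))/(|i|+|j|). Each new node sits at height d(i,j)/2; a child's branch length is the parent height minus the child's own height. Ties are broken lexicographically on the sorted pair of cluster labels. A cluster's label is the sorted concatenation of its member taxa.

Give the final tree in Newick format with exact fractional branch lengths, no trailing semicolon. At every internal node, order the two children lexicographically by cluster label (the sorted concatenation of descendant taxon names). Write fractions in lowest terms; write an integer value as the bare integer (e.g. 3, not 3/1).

iteration 1: select J,S (d=8); attach at lengths (4, 4); label the merged cluster JS
  updated: d(D,JS)=17, d(I,JS)=20, d(JS,R)=27/2
iteration 2: select D,I (d=11); attach at lengths (11/2, 11/2); label the merged cluster DI
  updated: d(DI,JS)=37/2, d(DI,R)=41/2
iteration 3: select JS,R (d=27/2); attach at lengths (11/4, 27/4); label the merged cluster JRS
  updated: d(DI,JRS)=115/6
iteration 4: select DI,JRS (d=115/6); attach at lengths (49/12, 17/6); label the merged cluster DIJRS
final tree: ((D:11/2,I:11/2):49/12,((J:4,S:4):11/4,R:27/4):17/6)
total length: 425/12

((D:11/2,I:11/2):49/12,((J:4,S:4):11/4,R:27/4):17/6)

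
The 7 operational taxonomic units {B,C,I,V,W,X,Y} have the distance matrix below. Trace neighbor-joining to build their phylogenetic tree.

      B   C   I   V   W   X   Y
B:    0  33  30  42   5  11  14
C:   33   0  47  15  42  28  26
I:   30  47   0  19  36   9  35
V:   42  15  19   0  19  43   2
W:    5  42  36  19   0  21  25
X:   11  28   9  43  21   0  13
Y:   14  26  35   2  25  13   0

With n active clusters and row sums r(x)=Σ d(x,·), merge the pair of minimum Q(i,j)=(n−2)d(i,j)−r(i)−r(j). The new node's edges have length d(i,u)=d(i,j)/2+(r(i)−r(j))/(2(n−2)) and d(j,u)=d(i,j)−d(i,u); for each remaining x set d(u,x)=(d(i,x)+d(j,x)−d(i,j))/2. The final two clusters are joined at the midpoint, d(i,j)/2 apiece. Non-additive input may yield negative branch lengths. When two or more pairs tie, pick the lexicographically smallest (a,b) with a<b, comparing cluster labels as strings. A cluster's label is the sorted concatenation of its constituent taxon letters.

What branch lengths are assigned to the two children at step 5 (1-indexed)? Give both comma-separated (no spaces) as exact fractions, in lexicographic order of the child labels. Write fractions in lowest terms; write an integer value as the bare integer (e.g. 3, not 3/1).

iteration 1: select B,W (d=5, Q=-258); attach at lengths (6/5, 19/5); label the merged cluster BW
  updated: d(BW,C)=35, d(BW,I)=61/2, d(BW,V)=28, d(BW,X)=27/2, d(BW,Y)=17
iteration 2: select I,X (d=9, Q=-211); attach at lengths (35/4, 1/4); label the merged cluster IX
  updated: d(BW,IX)=35/2, d(C,IX)=33, d(IX,V)=53/2, d(IX,Y)=39/2
iteration 3: select BW,IX (d=35/2, Q=-283/2); attach at lengths (107/12, 103/12); label the merged cluster BIWX
  updated: d(BIWX,C)=101/4, d(BIWX,V)=37/2, d(BIWX,Y)=19/2
iteration 4: select BIWX,Y (d=19/2, Q=-287/4); attach at lengths (139/16, 13/16); label the merged cluster BIWXY
  updated: d(BIWXY,C)=167/8, d(BIWXY,V)=11/2
iteration 5: select BIWXY,C (d=167/8, Q=-331/8); attach at lengths (91/16, 243/16); label the merged cluster BCIWXY
  updated: d(BCIWXY,V)=-3/16
iteration 6: select BCIWXY,V (d=-3/16); attach at lengths (-3/32, -3/32); label the merged cluster BCIVWXY
final tree: (((((B:6/5,W:19/5):107/12,(I:35/4,X:1/4):103/12):139/16,Y:13/16):91/16,C:243/16):-3/32,V:-3/32)
total length: 987/16

91/16,243/16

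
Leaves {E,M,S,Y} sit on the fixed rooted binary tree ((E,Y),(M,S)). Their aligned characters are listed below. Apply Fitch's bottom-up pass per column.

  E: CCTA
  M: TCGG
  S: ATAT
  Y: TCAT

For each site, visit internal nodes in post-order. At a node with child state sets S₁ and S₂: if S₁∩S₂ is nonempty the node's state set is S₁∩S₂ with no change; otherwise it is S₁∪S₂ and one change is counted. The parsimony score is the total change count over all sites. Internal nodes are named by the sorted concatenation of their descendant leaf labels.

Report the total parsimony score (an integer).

site 0, node EY: E={C} ∪ Y={T} → {C,T} (+1)
site 0, node MS: M={T} ∪ S={A} → {A,T} (+1)
site 0, node EMSY: EY={C,T} ∩ MS={A,T} → {T} (+0)
site 1, node EY: E={C} ∩ Y={C} → {C} (+0)
site 1, node MS: M={C} ∪ S={T} → {C,T} (+1)
site 1, node EMSY: EY={C} ∩ MS={C,T} → {C} (+0)
site 2, node EY: E={T} ∪ Y={A} → {A,T} (+1)
site 2, node MS: M={G} ∪ S={A} → {A,G} (+1)
site 2, node EMSY: EY={A,T} ∩ MS={A,G} → {A} (+0)
site 3, node EY: E={A} ∪ Y={T} → {A,T} (+1)
site 3, node MS: M={G} ∪ S={T} → {G,T} (+1)
site 3, node EMSY: EY={A,T} ∩ MS={G,T} → {T} (+0)
per-site changes: [2, 1, 2, 2]; total = 7

7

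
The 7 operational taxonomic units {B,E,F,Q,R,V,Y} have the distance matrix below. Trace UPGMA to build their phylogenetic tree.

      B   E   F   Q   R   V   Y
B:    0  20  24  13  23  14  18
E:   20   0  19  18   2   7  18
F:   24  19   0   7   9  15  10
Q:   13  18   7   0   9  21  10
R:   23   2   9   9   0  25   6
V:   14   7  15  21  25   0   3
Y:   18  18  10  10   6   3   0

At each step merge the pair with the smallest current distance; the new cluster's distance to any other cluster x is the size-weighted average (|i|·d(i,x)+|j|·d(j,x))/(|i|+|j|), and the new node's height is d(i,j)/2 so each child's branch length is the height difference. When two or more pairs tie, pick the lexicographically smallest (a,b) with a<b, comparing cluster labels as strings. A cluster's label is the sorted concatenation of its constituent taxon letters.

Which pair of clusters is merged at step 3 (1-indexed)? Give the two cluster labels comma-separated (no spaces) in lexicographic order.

1. join E+R (d=2) ⇒ ER; edges |E|=1, |R|=1
  updated: d(B,ER)=43/2, d(ER,F)=14, d(ER,Q)=27/2, d(ER,V)=16, d(ER,Y)=12
2. join V+Y (d=3) ⇒ VY; edges |V|=3/2, |Y|=3/2
  updated: d(B,VY)=16, d(ER,VY)=14, d(F,VY)=25/2, d(Q,VY)=31/2
3. join F+Q (d=7) ⇒ FQ; edges |F|=7/2, |Q|=7/2
  updated: d(B,FQ)=37/2, d(ER,FQ)=55/4, d(FQ,VY)=14
4. join ER+FQ (d=55/4) ⇒ EFQR; edges |ER|=47/8, |FQ|=27/8
  updated: d(B,EFQR)=20, d(EFQR,VY)=14
5. join EFQR+VY (d=14) ⇒ EFQRVY; edges |EFQR|=1/8, |VY|=11/2
  updated: d(B,EFQRVY)=56/3
6. join B+EFQRVY (d=56/3) ⇒ BEFQRVY; edges |B|=28/3, |EFQRVY|=7/3
final tree: (B:28/3,(((E:1,R:1):47/8,(F:7/2,Q:7/2):27/8):1/8,(V:3/2,Y:3/2):11/2):7/3)
total length: 925/24

F,Q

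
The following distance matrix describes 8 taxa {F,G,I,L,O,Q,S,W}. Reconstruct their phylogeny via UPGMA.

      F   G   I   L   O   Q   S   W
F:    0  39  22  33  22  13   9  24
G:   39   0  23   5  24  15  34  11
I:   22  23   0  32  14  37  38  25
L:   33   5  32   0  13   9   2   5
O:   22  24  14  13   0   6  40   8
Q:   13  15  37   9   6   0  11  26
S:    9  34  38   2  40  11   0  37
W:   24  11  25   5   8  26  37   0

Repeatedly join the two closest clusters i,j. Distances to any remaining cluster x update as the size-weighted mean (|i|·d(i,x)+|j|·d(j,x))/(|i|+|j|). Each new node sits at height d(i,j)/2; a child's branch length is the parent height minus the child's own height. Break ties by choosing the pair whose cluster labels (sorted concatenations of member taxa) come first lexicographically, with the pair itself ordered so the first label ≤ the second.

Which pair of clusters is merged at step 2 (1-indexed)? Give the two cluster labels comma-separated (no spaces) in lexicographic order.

step 1: merge (L,S) at d=2; branch lengths L→1, S→1; new cluster LS
  updated: d(F,LS)=21, d(G,LS)=39/2, d(I,LS)=35, d(LS,O)=53/2, d(LS,Q)=10, d(LS,W)=21
step 2: merge (O,Q) at d=6; branch lengths O→3, Q→3; new cluster OQ
  updated: d(F,OQ)=35/2, d(G,OQ)=39/2, d(I,OQ)=51/2, d(LS,OQ)=73/4, d(OQ,W)=17
step 3: merge (G,W) at d=11; branch lengths G→11/2, W→11/2; new cluster GW
  updated: d(F,GW)=63/2, d(GW,I)=24, d(GW,LS)=81/4, d(GW,OQ)=73/4
step 4: merge (F,OQ) at d=35/2; branch lengths F→35/4, OQ→23/4; new cluster FOQ
  updated: d(FOQ,GW)=68/3, d(FOQ,I)=73/3, d(FOQ,LS)=115/6
step 5: merge (FOQ,LS) at d=115/6; branch lengths FOQ→5/6, LS→103/12; new cluster FLOQS
  updated: d(FLOQS,GW)=217/10, d(FLOQS,I)=143/5
step 6: merge (FLOQS,GW) at d=217/10; branch lengths FLOQS→19/15, GW→107/20; new cluster FGLOQSW
  updated: d(FGLOQSW,I)=191/7
step 7: merge (FGLOQSW,I) at d=191/7; branch lengths FGLOQSW→391/140, I→191/14; new cluster FGILOQSW
final tree: ((((F:35/4,(O:3,Q:3):23/4):5/6,(L:1,S:1):103/12):19/15,(G:11/2,W:11/2):107/20):391/140,I:191/14)
total length: 27707/420

O,Q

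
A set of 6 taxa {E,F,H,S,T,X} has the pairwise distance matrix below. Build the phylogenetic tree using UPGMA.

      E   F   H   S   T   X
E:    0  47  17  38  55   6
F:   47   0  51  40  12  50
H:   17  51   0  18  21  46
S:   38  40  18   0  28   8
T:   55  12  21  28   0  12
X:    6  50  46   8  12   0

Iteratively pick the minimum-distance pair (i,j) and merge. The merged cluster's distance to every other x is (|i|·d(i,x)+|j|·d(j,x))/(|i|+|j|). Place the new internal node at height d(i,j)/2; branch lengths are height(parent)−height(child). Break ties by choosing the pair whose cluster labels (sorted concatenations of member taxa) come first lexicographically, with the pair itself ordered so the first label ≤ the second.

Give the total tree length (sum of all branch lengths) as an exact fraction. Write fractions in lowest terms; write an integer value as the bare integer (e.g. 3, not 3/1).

557/8

1. join E+X (d=6) ⇒ EX; edges |E|=3, |X|=3
  updated: d(EX,F)=97/2, d(EX,H)=63/2, d(EX,S)=23, d(EX,T)=67/2
2. join F+T (d=12) ⇒ FT; edges |F|=6, |T|=6
  updated: d(EX,FT)=41, d(FT,H)=36, d(FT,S)=34
3. join H+S (d=18) ⇒ HS; edges |H|=9, |S|=9
  updated: d(EX,HS)=109/4, d(FT,HS)=35
4. join EX+HS (d=109/4) ⇒ EHSX; edges |EX|=85/8, |HS|=37/8
  updated: d(EHSX,FT)=38
5. join EHSX+FT (d=38) ⇒ EFHSTX; edges |EHSX|=43/8, |FT|=13
final tree: (((E:3,X:3):85/8,(H:9,S:9):37/8):43/8,(F:6,T:6):13)
total length: 557/8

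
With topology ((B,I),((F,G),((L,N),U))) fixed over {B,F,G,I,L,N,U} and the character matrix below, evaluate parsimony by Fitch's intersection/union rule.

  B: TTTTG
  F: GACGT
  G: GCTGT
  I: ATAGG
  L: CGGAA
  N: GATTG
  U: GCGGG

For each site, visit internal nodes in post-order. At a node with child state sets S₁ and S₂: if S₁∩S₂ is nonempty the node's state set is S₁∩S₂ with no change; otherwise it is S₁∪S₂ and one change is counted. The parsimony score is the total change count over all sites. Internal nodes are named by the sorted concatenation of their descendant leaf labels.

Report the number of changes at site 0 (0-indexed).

BI@0: {T} ∪ {A} = {A,T} (union, +1)
FG@0: {G} ∩ {G} = {G} (intersection, +0)
LN@0: {C} ∪ {G} = {C,G} (union, +1)
LNU@0: {C,G} ∩ {G} = {G} (intersection, +0)
FGLNU@0: {G} ∩ {G} = {G} (intersection, +0)
BFGILNU@0: {A,T} ∪ {G} = {A,G,T} (union, +1)
BI@1: {T} ∩ {T} = {T} (intersection, +0)
FG@1: {A} ∪ {C} = {A,C} (union, +1)
LN@1: {G} ∪ {A} = {A,G} (union, +1)
LNU@1: {A,G} ∪ {C} = {A,C,G} (union, +1)
FGLNU@1: {A,C} ∩ {A,C,G} = {A,C} (intersection, +0)
BFGILNU@1: {T} ∪ {A,C} = {A,C,T} (union, +1)
BI@2: {T} ∪ {A} = {A,T} (union, +1)
FG@2: {C} ∪ {T} = {C,T} (union, +1)
LN@2: {G} ∪ {T} = {G,T} (union, +1)
LNU@2: {G,T} ∩ {G} = {G} (intersection, +0)
FGLNU@2: {C,T} ∪ {G} = {C,G,T} (union, +1)
BFGILNU@2: {A,T} ∩ {C,G,T} = {T} (intersection, +0)
BI@3: {T} ∪ {G} = {G,T} (union, +1)
FG@3: {G} ∩ {G} = {G} (intersection, +0)
LN@3: {A} ∪ {T} = {A,T} (union, +1)
LNU@3: {A,T} ∪ {G} = {A,G,T} (union, +1)
FGLNU@3: {G} ∩ {A,G,T} = {G} (intersection, +0)
BFGILNU@3: {G,T} ∩ {G} = {G} (intersection, +0)
BI@4: {G} ∩ {G} = {G} (intersection, +0)
FG@4: {T} ∩ {T} = {T} (intersection, +0)
LN@4: {A} ∪ {G} = {A,G} (union, +1)
LNU@4: {A,G} ∩ {G} = {G} (intersection, +0)
FGLNU@4: {T} ∪ {G} = {G,T} (union, +1)
BFGILNU@4: {G} ∩ {G,T} = {G} (intersection, +0)
per-site changes: [3, 4, 4, 3, 2]; total = 16

3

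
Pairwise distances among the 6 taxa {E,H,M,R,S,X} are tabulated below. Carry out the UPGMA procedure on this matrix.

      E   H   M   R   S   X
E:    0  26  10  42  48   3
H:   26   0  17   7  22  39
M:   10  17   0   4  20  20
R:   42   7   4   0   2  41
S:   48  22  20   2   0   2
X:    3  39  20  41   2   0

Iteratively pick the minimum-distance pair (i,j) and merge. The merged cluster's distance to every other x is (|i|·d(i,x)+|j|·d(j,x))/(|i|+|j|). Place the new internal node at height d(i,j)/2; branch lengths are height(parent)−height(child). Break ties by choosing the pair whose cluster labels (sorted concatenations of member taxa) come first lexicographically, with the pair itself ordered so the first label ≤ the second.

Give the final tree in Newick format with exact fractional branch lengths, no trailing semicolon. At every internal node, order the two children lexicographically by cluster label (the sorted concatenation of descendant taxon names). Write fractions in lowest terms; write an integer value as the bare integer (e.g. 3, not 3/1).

iteration 1: select R,S (d=2); attach at lengths (1, 1); label the merged cluster RS
  updated: d(E,RS)=45, d(H,RS)=29/2, d(M,RS)=12, d(RS,X)=43/2
iteration 2: select E,X (d=3); attach at lengths (3/2, 3/2); label the merged cluster EX
  updated: d(EX,H)=65/2, d(EX,M)=15, d(EX,RS)=133/4
iteration 3: select M,RS (d=12); attach at lengths (6, 5); label the merged cluster MRS
  updated: d(EX,MRS)=163/6, d(H,MRS)=46/3
iteration 4: select H,MRS (d=46/3); attach at lengths (23/3, 5/3); label the merged cluster HMRS
  updated: d(EX,HMRS)=57/2
iteration 5: select EX,HMRS (d=57/2); attach at lengths (51/4, 79/12); label the merged cluster EHMRSX
final tree: ((E:3/2,X:3/2):51/4,(H:23/3,(M:6,(R:1,S:1):5):5/3):79/12)
total length: 134/3

((E:3/2,X:3/2):51/4,(H:23/3,(M:6,(R:1,S:1):5):5/3):79/12)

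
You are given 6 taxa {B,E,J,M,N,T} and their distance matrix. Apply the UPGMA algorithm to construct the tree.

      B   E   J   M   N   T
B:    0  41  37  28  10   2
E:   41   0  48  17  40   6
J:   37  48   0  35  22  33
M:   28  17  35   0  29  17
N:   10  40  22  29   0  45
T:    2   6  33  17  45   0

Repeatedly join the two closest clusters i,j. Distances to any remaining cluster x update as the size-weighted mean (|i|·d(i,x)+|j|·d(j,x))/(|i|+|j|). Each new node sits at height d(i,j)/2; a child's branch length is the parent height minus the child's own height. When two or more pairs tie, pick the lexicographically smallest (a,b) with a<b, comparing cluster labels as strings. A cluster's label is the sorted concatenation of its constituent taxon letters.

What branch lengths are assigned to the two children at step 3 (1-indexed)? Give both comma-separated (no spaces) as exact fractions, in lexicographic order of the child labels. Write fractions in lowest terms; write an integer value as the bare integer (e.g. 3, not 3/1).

11,11

step 1: merge (B,T) at d=2; branch lengths B→1, T→1; new cluster BT
  updated: d(BT,E)=47/2, d(BT,J)=35, d(BT,M)=45/2, d(BT,N)=55/2
step 2: merge (E,M) at d=17; branch lengths E→17/2, M→17/2; new cluster EM
  updated: d(BT,EM)=23, d(EM,J)=83/2, d(EM,N)=69/2
step 3: merge (J,N) at d=22; branch lengths J→11, N→11; new cluster JN
  updated: d(BT,JN)=125/4, d(EM,JN)=38
step 4: merge (BT,EM) at d=23; branch lengths BT→21/2, EM→3; new cluster BEMT
  updated: d(BEMT,JN)=277/8
step 5: merge (BEMT,JN) at d=277/8; branch lengths BEMT→93/16, JN→101/16; new cluster BEJMNT
final tree: (((B:1,T:1):21/2,(E:17/2,M:17/2):3):93/16,(J:11,N:11):101/16)
total length: 533/8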